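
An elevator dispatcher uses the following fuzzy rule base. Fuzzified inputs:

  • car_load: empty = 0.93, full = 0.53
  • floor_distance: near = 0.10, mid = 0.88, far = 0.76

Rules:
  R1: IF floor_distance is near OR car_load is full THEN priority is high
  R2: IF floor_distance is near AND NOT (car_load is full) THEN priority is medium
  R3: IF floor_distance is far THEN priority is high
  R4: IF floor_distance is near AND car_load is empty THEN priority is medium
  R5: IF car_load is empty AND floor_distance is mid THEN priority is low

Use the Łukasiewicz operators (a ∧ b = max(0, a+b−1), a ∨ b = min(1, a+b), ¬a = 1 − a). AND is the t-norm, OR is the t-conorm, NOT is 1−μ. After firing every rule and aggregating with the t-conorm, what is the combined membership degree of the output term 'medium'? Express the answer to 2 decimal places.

0.03

R1: near=0.10, full=0.53; OR[min(1, a+b)] → w = 0.63
R2: near=0.10, ¬full=1−0.53=0.47; AND[max(0, a+b−1)] → w = 0.00
R3: far=0.76 → w = 0.76
R4: near=0.10, empty=0.93; AND[max(0, a+b−1)] → w = 0.03
R5: empty=0.93, mid=0.88; AND[max(0, a+b−1)] → w = 0.81
Rules with consequent 'medium': {R2, R4} → strengths 0.00, 0.03
Aggregate via t-conorm [min(1, a+b)]: 0.03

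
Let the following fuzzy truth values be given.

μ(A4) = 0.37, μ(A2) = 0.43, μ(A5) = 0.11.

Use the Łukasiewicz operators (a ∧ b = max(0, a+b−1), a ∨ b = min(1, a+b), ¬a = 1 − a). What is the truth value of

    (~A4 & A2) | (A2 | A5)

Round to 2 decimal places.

0.60

~A4 = 1 − 0.37 = 0.63
~A4 & A2 = max(0, a+b−1) on (0.63, 0.43) = 0.06
A2 | A5 = min(1, a+b) on (0.43, 0.11) = 0.54
(~A4 & A2) | (A2 | A5) = min(1, a+b) on (0.06, 0.54) = 0.60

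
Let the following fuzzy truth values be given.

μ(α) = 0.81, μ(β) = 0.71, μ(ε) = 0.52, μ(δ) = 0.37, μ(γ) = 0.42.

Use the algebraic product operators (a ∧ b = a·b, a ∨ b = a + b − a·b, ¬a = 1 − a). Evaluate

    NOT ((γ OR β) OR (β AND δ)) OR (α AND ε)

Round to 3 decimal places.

γ OR β = a + b − a·b on (0.4200, 0.7100) = 0.8318
β AND δ = a·b on (0.7100, 0.3700) = 0.2627
(γ OR β) OR (β AND δ) = a + b − a·b on (0.8318, 0.2627) = 0.8760
NOT ((γ OR β) OR (β AND δ)) = 1 − 0.8760 = 0.1240
α AND ε = a·b on (0.8100, 0.5200) = 0.4212
NOT ((γ OR β) OR (β AND δ)) OR (α AND ε) = a + b − a·b on (0.1240, 0.4212) = 0.4930

0.493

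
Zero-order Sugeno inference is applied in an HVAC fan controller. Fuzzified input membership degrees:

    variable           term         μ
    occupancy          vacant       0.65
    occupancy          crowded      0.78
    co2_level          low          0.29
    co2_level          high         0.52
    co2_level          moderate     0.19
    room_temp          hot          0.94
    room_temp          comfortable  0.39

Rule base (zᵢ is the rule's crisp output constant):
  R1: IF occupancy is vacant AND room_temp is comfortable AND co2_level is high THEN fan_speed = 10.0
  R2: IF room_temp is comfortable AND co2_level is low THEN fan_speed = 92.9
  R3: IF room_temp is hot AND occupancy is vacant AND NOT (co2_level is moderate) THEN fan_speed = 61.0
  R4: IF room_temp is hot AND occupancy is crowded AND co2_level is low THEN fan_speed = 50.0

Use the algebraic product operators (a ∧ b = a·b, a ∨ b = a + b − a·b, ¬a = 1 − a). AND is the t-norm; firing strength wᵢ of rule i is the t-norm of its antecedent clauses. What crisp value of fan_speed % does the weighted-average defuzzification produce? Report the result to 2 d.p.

R1 (z=10.0): vacant=0.65, comfortable=0.39, high=0.52; AND[a·b] → w = 0.1318
R2 (z=92.9): comfortable=0.39, low=0.29; AND[a·b] → w = 0.1131
R3 (z=61.0): hot=0.94, vacant=0.65, ¬moderate=1−0.19=0.81; AND[a·b] → w = 0.4949
R4 (z=50.0): hot=0.94, crowded=0.78, low=0.29; AND[a·b] → w = 0.2126
Weighted average = (0.1318·10.0 + 0.1131·92.9 + 0.4949·61.0 + 0.2126·50.0) / (0.1318 + 0.1131 + 0.4949 + 0.2126)
  = 52.6461 / 0.9525 = 55.27

55.27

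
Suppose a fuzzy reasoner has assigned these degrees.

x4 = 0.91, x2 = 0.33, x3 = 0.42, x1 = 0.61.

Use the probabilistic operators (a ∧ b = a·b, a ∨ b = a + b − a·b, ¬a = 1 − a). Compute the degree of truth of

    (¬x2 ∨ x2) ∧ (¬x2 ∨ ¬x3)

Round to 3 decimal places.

¬x2 = 1 − 0.3300 = 0.6700
¬x2 ∨ x2 = a + b − a·b on (0.6700, 0.3300) = 0.7789
¬x2 = 1 − 0.3300 = 0.6700
¬x3 = 1 − 0.4200 = 0.5800
¬x2 ∨ ¬x3 = a + b − a·b on (0.6700, 0.5800) = 0.8614
(¬x2 ∨ x2) ∧ (¬x2 ∨ ¬x3) = a·b on (0.7789, 0.8614) = 0.6709

0.671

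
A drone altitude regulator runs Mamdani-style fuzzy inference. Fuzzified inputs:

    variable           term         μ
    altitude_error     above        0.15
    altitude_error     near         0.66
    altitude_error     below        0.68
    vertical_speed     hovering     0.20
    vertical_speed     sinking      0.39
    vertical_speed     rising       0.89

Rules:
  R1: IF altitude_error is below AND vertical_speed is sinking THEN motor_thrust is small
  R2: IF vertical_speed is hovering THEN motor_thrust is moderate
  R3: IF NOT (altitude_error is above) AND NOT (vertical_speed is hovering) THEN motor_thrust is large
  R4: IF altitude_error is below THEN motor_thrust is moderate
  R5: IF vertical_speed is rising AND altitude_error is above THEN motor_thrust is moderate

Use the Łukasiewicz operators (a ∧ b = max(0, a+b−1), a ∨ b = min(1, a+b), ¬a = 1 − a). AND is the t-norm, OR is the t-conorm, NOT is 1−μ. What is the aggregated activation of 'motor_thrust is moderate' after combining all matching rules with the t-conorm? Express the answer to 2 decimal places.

R1: below=0.68, sinking=0.39; AND[max(0, a+b−1)] → w = 0.07
R2: hovering=0.20 → w = 0.20
R3: ¬above=1−0.15=0.85, ¬hovering=1−0.20=0.80; AND[max(0, a+b−1)] → w = 0.65
R4: below=0.68 → w = 0.68
R5: rising=0.89, above=0.15; AND[max(0, a+b−1)] → w = 0.04
Rules with consequent 'moderate': {R2, R4, R5} → strengths 0.20, 0.68, 0.04
Aggregate via t-conorm [min(1, a+b)]: 0.92

0.92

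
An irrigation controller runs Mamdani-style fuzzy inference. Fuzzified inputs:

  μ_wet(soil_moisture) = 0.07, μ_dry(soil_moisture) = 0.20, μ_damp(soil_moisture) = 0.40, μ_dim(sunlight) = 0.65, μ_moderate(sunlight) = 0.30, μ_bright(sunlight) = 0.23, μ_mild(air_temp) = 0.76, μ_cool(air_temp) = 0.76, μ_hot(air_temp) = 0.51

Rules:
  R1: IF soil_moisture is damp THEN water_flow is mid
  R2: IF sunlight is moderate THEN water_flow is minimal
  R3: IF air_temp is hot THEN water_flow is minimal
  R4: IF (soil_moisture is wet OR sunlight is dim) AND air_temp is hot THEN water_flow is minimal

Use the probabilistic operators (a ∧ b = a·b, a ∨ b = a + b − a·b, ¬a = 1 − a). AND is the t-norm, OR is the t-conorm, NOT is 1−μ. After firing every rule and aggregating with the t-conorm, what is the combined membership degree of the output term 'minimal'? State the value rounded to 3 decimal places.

R1: damp=0.40 → w = 0.4000
R2: moderate=0.30 → w = 0.3000
R3: hot=0.51 → w = 0.5100
R4: (wet=0.07 OR dim=0.65) = 0.6745; AND[a·b] with hot=0.51 → w = 0.3440
Rules with consequent 'minimal': {R2, R3, R4} → strengths 0.3000, 0.5100, 0.3440
Aggregate via t-conorm [a + b − a·b]: 0.7750

0.775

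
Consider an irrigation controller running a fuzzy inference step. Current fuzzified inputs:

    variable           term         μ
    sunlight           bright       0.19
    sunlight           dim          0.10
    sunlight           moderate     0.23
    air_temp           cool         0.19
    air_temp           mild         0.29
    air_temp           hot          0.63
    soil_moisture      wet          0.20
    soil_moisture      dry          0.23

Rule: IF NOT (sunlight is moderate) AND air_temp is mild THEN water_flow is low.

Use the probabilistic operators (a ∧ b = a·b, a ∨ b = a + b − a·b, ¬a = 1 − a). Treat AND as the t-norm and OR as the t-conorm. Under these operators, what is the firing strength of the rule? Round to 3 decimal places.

firing strength: ¬moderate=1−0.23=0.77, mild=0.29; AND[a·b] → w = 0.2233

0.223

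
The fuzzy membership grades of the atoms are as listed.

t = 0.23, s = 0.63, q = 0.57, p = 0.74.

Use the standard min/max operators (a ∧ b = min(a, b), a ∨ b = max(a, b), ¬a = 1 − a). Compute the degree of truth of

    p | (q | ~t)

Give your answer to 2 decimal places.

~t = 1 − 0.23 = 0.77
q | ~t = max(a, b) on (0.57, 0.77) = 0.77
p | (q | ~t) = max(a, b) on (0.74, 0.77) = 0.77

0.77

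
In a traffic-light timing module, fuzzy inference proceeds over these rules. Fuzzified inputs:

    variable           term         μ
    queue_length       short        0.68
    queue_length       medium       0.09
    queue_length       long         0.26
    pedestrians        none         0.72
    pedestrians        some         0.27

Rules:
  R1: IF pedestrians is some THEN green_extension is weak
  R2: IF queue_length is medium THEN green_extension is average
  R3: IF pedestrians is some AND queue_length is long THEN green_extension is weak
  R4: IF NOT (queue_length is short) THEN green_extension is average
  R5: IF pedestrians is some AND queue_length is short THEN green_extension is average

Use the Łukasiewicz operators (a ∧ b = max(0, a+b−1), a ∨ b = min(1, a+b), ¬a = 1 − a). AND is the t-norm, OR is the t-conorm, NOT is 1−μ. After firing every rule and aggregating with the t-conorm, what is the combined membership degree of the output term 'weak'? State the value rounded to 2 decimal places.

R1: some=0.27 → w = 0.27
R2: medium=0.09 → w = 0.09
R3: some=0.27, long=0.26; AND[max(0, a+b−1)] → w = 0.00
R4: ¬short=1−0.68=0.32 → w = 0.32
R5: some=0.27, short=0.68; AND[max(0, a+b−1)] → w = 0.00
Rules with consequent 'weak': {R1, R3} → strengths 0.27, 0.00
Aggregate via t-conorm [min(1, a+b)]: 0.27

0.27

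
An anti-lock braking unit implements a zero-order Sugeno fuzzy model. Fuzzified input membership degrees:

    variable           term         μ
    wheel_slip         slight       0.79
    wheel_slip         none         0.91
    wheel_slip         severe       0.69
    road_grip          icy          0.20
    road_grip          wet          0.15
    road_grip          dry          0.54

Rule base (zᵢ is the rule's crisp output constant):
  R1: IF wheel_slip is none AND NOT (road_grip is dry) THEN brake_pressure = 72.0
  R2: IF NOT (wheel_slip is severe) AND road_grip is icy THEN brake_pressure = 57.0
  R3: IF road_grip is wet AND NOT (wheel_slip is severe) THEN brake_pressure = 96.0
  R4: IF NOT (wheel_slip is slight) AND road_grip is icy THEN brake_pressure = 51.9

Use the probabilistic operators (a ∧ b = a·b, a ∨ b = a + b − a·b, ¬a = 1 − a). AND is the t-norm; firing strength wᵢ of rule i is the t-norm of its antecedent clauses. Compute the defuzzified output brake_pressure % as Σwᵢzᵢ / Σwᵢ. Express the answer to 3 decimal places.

70.843

R1 (z=72.0): none=0.91, ¬dry=1−0.54=0.46; AND[a·b] → w = 0.4186
R2 (z=57.0): ¬severe=1−0.69=0.31, icy=0.20; AND[a·b] → w = 0.0620
R3 (z=96.0): wet=0.15, ¬severe=1−0.69=0.31; AND[a·b] → w = 0.0465
R4 (z=51.9): ¬slight=1−0.79=0.21, icy=0.20; AND[a·b] → w = 0.0420
Weighted average = (0.4186·72.0 + 0.0620·57.0 + 0.0465·96.0 + 0.0420·51.9) / (0.4186 + 0.0620 + 0.0465 + 0.0420)
  = 40.3170 / 0.5691 = 70.843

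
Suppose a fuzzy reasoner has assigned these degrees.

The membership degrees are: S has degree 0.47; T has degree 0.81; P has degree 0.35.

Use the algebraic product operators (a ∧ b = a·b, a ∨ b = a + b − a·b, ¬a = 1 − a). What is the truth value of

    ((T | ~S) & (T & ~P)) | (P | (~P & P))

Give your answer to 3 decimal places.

~S = 1 − 0.4700 = 0.5300
T | ~S = a + b − a·b on (0.8100, 0.5300) = 0.9107
~P = 1 − 0.3500 = 0.6500
T & ~P = a·b on (0.8100, 0.6500) = 0.5265
(T | ~S) & (T & ~P) = a·b on (0.9107, 0.5265) = 0.4795
~P = 1 − 0.3500 = 0.6500
~P & P = a·b on (0.6500, 0.3500) = 0.2275
P | (~P & P) = a + b − a·b on (0.3500, 0.2275) = 0.4979
((T | ~S) & (T & ~P)) | (P | (~P & P)) = a + b − a·b on (0.4795, 0.4979) = 0.7386

0.739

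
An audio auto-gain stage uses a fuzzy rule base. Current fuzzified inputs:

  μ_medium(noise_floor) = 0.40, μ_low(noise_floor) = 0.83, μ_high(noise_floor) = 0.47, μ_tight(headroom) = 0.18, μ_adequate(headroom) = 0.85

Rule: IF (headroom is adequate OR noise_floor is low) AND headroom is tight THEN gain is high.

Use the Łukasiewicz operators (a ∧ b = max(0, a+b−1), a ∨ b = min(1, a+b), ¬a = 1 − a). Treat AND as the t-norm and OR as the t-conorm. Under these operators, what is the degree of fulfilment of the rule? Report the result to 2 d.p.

firing strength: (adequate=0.85 OR low=0.83) = 1.00; AND[max(0, a+b−1)] with tight=0.18 → w = 0.18

0.18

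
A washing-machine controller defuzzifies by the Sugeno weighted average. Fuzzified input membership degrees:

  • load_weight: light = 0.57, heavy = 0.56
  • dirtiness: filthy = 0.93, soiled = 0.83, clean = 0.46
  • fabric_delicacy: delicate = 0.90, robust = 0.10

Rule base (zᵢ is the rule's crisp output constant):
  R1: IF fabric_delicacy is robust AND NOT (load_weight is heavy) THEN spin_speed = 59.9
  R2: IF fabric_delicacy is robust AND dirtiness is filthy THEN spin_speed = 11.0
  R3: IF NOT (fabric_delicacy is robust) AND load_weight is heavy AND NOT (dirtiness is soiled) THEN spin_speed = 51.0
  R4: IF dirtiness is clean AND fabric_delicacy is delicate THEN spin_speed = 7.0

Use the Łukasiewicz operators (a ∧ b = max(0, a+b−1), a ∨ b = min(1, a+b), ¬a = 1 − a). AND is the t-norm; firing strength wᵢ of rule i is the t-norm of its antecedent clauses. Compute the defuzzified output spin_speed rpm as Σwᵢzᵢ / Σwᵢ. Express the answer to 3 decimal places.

R1 (z=59.9): robust=0.10, ¬heavy=1−0.56=0.44; AND[max(0, a+b−1)] → w = 0.00
R2 (z=11.0): robust=0.10, filthy=0.93; AND[max(0, a+b−1)] → w = 0.03
R3 (z=51.0): ¬robust=1−0.10=0.90, heavy=0.56, ¬soiled=1−0.83=0.17; AND[max(0, a+b−1)] → w = 0.00
R4 (z=7.0): clean=0.46, delicate=0.90; AND[max(0, a+b−1)] → w = 0.36
Weighted average = (0.00·59.9 + 0.03·11.0 + 0.00·51.0 + 0.36·7.0) / (0.00 + 0.03 + 0.00 + 0.36)
  = 2.8500 / 0.3900 = 7.308

7.308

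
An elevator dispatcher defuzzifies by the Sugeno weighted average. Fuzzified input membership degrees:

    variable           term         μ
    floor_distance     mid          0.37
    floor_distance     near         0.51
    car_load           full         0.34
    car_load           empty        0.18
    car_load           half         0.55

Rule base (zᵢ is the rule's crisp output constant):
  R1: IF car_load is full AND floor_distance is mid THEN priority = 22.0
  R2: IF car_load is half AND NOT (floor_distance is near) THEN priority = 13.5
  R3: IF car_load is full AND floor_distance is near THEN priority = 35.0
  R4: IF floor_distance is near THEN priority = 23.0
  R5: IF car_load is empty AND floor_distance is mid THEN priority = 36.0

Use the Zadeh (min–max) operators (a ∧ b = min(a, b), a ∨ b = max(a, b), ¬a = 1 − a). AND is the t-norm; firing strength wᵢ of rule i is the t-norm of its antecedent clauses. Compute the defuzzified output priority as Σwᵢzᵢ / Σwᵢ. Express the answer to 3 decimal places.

R1 (z=22.0): full=0.34, mid=0.37; AND[min(a, b)] → w = 0.34
R2 (z=13.5): half=0.55, ¬near=1−0.51=0.49; AND[min(a, b)] → w = 0.49
R3 (z=35.0): full=0.34, near=0.51; AND[min(a, b)] → w = 0.34
R4 (z=23.0): near=0.51 → w = 0.51
R5 (z=36.0): empty=0.18, mid=0.37; AND[min(a, b)] → w = 0.18
Weighted average = (0.34·22.0 + 0.49·13.5 + 0.34·35.0 + 0.51·23.0 + 0.18·36.0) / (0.34 + 0.49 + 0.34 + 0.51 + 0.18)
  = 44.2050 / 1.8600 = 23.766

23.766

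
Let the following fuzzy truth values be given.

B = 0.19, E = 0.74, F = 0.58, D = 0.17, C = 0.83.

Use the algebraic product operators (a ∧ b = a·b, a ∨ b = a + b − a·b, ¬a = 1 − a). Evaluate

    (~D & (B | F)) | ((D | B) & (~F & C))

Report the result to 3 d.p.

~D = 1 − 0.1700 = 0.8300
B | F = a + b − a·b on (0.1900, 0.5800) = 0.6598
~D & (B | F) = a·b on (0.8300, 0.6598) = 0.5476
D | B = a + b − a·b on (0.1700, 0.1900) = 0.3277
~F = 1 − 0.5800 = 0.4200
~F & C = a·b on (0.4200, 0.8300) = 0.3486
(D | B) & (~F & C) = a·b on (0.3277, 0.3486) = 0.1142
(~D & (B | F)) | ((D | B) & (~F & C)) = a + b − a·b on (0.5476, 0.1142) = 0.5993

0.599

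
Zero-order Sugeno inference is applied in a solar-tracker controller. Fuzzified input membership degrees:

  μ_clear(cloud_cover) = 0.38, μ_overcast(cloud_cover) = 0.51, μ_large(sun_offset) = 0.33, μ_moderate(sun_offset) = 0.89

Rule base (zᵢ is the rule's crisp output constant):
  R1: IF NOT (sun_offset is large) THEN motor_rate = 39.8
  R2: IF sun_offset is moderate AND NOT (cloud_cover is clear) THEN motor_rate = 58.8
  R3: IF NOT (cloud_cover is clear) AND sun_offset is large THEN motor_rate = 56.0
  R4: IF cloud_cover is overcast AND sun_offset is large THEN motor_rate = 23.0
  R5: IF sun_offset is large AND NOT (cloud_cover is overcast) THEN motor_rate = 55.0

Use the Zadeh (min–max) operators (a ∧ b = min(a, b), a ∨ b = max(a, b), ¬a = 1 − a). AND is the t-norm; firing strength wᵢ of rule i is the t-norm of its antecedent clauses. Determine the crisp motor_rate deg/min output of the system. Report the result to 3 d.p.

47.080

R1 (z=39.8): ¬large=1−0.33=0.67 → w = 0.67
R2 (z=58.8): moderate=0.89, ¬clear=1−0.38=0.62; AND[min(a, b)] → w = 0.62
R3 (z=56.0): ¬clear=1−0.38=0.62, large=0.33; AND[min(a, b)] → w = 0.33
R4 (z=23.0): overcast=0.51, large=0.33; AND[min(a, b)] → w = 0.33
R5 (z=55.0): large=0.33, ¬overcast=1−0.51=0.49; AND[min(a, b)] → w = 0.33
Weighted average = (0.67·39.8 + 0.62·58.8 + 0.33·56.0 + 0.33·23.0 + 0.33·55.0) / (0.67 + 0.62 + 0.33 + 0.33 + 0.33)
  = 107.3420 / 2.2800 = 47.080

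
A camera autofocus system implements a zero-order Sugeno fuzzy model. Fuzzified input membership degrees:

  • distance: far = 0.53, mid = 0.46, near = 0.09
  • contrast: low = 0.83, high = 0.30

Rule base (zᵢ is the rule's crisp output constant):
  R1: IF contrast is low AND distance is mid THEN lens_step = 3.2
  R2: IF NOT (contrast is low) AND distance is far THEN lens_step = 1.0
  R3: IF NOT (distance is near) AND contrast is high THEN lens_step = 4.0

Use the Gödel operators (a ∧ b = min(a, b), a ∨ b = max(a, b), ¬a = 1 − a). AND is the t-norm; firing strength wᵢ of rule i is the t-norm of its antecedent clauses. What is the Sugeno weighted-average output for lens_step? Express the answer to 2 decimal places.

3.06

R1 (z=3.2): low=0.83, mid=0.46; AND[min(a, b)] → w = 0.46
R2 (z=1.0): ¬low=1−0.83=0.17, far=0.53; AND[min(a, b)] → w = 0.17
R3 (z=4.0): ¬near=1−0.09=0.91, high=0.30; AND[min(a, b)] → w = 0.30
Weighted average = (0.46·3.2 + 0.17·1.0 + 0.30·4.0) / (0.46 + 0.17 + 0.30)
  = 2.8420 / 0.9300 = 3.06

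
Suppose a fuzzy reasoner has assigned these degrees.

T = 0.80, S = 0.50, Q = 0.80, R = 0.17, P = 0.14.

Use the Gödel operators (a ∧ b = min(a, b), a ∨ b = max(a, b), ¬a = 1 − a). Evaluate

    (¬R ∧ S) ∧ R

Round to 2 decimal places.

0.17

¬R = 1 − 0.17 = 0.83
¬R ∧ S = min(a, b) on (0.83, 0.50) = 0.50
(¬R ∧ S) ∧ R = min(a, b) on (0.50, 0.17) = 0.17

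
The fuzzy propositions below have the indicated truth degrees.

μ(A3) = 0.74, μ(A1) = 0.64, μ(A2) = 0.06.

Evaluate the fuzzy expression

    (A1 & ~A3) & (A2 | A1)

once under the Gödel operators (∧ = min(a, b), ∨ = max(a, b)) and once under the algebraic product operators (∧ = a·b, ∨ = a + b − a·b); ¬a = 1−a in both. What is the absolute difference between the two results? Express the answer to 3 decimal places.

Under Gödel:
  ~A3 = 1 − 0.74 = 0.26
  A1 & ~A3 = min(a, b) on (0.64, 0.26) = 0.26
  A2 | A1 = max(a, b) on (0.06, 0.64) = 0.64
  (A1 & ~A3) & (A2 | A1) = min(a, b) on (0.26, 0.64) = 0.26
  → value = 0.2600
Under algebraic product:
  ~A3 = 1 − 0.7400 = 0.2600
  A1 & ~A3 = a·b on (0.6400, 0.2600) = 0.1664
  A2 | A1 = a + b − a·b on (0.0600, 0.6400) = 0.6616
  (A1 & ~A3) & (A2 | A1) = a·b on (0.1664, 0.6616) = 0.1101
  → value = 0.1101
|0.2600 − 0.1101| = 0.150

0.150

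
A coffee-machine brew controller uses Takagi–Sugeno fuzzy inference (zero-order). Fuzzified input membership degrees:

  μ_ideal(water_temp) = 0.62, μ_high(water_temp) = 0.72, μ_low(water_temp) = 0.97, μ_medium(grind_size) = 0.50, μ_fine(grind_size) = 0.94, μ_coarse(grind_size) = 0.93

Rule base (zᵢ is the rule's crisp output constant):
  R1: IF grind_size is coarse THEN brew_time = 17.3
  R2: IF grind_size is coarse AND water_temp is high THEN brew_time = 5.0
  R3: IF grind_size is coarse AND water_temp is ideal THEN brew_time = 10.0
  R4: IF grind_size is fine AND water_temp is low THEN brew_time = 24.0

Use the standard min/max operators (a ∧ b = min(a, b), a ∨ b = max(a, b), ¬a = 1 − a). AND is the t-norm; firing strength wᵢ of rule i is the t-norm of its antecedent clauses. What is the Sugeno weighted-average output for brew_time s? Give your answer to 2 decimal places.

R1 (z=17.3): coarse=0.93 → w = 0.93
R2 (z=5.0): coarse=0.93, high=0.72; AND[min(a, b)] → w = 0.72
R3 (z=10.0): coarse=0.93, ideal=0.62; AND[min(a, b)] → w = 0.62
R4 (z=24.0): fine=0.94, low=0.97; AND[min(a, b)] → w = 0.94
Weighted average = (0.93·17.3 + 0.72·5.0 + 0.62·10.0 + 0.94·24.0) / (0.93 + 0.72 + 0.62 + 0.94)
  = 48.4490 / 3.2100 = 15.09

15.09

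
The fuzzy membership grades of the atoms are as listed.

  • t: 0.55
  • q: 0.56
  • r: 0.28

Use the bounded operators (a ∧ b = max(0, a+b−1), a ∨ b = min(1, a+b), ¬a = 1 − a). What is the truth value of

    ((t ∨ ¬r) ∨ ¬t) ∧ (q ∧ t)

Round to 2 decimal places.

0.11

¬r = 1 − 0.28 = 0.72
t ∨ ¬r = min(1, a+b) on (0.55, 0.72) = 1.00
¬t = 1 − 0.55 = 0.45
(t ∨ ¬r) ∨ ¬t = min(1, a+b) on (1.00, 0.45) = 1.00
q ∧ t = max(0, a+b−1) on (0.56, 0.55) = 0.11
((t ∨ ¬r) ∨ ¬t) ∧ (q ∧ t) = max(0, a+b−1) on (1.00, 0.11) = 0.11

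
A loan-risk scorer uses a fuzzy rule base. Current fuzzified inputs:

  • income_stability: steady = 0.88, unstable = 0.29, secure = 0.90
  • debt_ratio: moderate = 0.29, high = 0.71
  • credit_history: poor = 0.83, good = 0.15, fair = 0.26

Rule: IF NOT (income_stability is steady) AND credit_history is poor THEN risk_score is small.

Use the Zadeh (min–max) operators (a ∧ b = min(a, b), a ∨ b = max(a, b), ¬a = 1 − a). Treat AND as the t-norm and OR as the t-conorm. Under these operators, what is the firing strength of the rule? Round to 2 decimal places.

firing strength: ¬steady=1−0.88=0.12, poor=0.83; AND[min(a, b)] → w = 0.12

0.12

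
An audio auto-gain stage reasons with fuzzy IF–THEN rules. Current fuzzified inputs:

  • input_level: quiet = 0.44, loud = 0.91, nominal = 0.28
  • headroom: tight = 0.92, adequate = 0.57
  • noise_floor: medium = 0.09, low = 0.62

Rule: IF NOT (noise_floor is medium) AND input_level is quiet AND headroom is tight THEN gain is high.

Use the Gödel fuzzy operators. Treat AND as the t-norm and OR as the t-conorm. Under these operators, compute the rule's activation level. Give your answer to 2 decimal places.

0.44

firing strength: ¬medium=1−0.09=0.91, quiet=0.44, tight=0.92; AND[min(a, b)] → w = 0.44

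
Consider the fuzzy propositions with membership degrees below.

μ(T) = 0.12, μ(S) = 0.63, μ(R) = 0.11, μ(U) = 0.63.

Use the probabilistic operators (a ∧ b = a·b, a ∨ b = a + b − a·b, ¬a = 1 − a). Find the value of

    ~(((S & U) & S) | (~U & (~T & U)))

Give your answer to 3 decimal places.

S & U = a·b on (0.6300, 0.6300) = 0.3969
(S & U) & S = a·b on (0.3969, 0.6300) = 0.2500
~U = 1 − 0.6300 = 0.3700
~T = 1 − 0.1200 = 0.8800
~T & U = a·b on (0.8800, 0.6300) = 0.5544
~U & (~T & U) = a·b on (0.3700, 0.5544) = 0.2051
((S & U) & S) | (~U & (~T & U)) = a + b − a·b on (0.2500, 0.2051) = 0.4039
~(((S & U) & S) | (~U & (~T & U))) = 1 − 0.4039 = 0.5961

0.596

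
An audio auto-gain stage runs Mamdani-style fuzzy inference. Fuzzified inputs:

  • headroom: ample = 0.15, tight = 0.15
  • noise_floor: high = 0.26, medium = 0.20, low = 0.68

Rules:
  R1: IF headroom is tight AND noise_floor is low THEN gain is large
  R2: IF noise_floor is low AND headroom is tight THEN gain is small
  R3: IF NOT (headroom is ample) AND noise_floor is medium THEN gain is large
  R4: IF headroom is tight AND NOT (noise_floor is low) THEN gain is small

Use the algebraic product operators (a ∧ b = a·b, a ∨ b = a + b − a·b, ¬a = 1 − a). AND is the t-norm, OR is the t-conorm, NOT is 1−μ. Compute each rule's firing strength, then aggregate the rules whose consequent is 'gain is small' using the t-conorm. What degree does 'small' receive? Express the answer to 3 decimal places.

0.145

R1: tight=0.15, low=0.68; AND[a·b] → w = 0.1020
R2: low=0.68, tight=0.15; AND[a·b] → w = 0.1020
R3: ¬ample=1−0.15=0.85, medium=0.20; AND[a·b] → w = 0.1700
R4: tight=0.15, ¬low=1−0.68=0.32; AND[a·b] → w = 0.0480
Rules with consequent 'small': {R2, R4} → strengths 0.1020, 0.0480
Aggregate via t-conorm [a + b − a·b]: 0.1451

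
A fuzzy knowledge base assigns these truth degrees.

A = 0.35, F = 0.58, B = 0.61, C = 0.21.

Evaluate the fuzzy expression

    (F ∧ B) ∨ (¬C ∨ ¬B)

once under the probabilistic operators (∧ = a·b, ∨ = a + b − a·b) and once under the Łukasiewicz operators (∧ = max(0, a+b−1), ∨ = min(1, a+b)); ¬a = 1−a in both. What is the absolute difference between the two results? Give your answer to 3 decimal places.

Under probabilistic:
  F ∧ B = a·b on (0.5800, 0.6100) = 0.3538
  ¬C = 1 − 0.2100 = 0.7900
  ¬B = 1 − 0.6100 = 0.3900
  ¬C ∨ ¬B = a + b − a·b on (0.7900, 0.3900) = 0.8719
  (F ∧ B) ∨ (¬C ∨ ¬B) = a + b − a·b on (0.3538, 0.8719) = 0.9172
  → value = 0.9172
Under Łukasiewicz:
  F ∧ B = max(0, a+b−1) on (0.58, 0.61) = 0.19
  ¬C = 1 − 0.21 = 0.79
  ¬B = 1 − 0.61 = 0.39
  ¬C ∨ ¬B = min(1, a+b) on (0.79, 0.39) = 1.00
  (F ∧ B) ∨ (¬C ∨ ¬B) = min(1, a+b) on (0.19, 1.00) = 1.00
  → value = 1.0000
|0.9172 − 1.0000| = 0.083

0.083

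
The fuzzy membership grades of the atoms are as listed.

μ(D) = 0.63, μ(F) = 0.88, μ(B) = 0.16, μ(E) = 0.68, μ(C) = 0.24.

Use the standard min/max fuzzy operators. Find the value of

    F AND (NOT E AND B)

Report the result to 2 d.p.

NOT E = 1 − 0.68 = 0.32
NOT E AND B = min(a, b) on (0.32, 0.16) = 0.16
F AND (NOT E AND B) = min(a, b) on (0.88, 0.16) = 0.16

0.16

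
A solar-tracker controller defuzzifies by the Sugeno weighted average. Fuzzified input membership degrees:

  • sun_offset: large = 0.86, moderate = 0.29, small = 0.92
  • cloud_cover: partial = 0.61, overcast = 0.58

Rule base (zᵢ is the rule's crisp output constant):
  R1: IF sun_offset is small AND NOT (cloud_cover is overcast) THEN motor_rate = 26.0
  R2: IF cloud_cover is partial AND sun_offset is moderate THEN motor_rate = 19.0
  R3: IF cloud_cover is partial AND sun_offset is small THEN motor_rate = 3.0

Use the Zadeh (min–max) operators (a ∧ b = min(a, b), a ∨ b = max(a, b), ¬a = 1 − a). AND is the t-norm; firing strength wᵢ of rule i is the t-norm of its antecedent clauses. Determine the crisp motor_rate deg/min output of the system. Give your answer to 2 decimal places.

R1 (z=26.0): small=0.92, ¬overcast=1−0.58=0.42; AND[min(a, b)] → w = 0.42
R2 (z=19.0): partial=0.61, moderate=0.29; AND[min(a, b)] → w = 0.29
R3 (z=3.0): partial=0.61, small=0.92; AND[min(a, b)] → w = 0.61
Weighted average = (0.42·26.0 + 0.29·19.0 + 0.61·3.0) / (0.42 + 0.29 + 0.61)
  = 18.2600 / 1.3200 = 13.83

13.83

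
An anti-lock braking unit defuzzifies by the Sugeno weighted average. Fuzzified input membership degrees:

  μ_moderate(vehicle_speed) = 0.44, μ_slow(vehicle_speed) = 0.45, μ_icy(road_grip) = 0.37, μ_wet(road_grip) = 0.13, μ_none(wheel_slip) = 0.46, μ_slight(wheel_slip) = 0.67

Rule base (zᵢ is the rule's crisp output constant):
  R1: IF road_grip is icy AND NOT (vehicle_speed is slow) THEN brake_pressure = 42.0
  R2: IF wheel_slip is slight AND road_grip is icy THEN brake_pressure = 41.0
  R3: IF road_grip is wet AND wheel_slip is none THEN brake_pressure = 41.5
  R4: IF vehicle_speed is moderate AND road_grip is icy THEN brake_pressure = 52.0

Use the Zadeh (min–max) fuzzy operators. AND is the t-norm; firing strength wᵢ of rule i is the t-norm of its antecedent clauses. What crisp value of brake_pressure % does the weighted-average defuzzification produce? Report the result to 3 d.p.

R1 (z=42.0): icy=0.37, ¬slow=1−0.45=0.55; AND[min(a, b)] → w = 0.37
R2 (z=41.0): slight=0.67, icy=0.37; AND[min(a, b)] → w = 0.37
R3 (z=41.5): wet=0.13, none=0.46; AND[min(a, b)] → w = 0.13
R4 (z=52.0): moderate=0.44, icy=0.37; AND[min(a, b)] → w = 0.37
Weighted average = (0.37·42.0 + 0.37·41.0 + 0.13·41.5 + 0.37·52.0) / (0.37 + 0.37 + 0.13 + 0.37)
  = 55.3450 / 1.2400 = 44.633

44.633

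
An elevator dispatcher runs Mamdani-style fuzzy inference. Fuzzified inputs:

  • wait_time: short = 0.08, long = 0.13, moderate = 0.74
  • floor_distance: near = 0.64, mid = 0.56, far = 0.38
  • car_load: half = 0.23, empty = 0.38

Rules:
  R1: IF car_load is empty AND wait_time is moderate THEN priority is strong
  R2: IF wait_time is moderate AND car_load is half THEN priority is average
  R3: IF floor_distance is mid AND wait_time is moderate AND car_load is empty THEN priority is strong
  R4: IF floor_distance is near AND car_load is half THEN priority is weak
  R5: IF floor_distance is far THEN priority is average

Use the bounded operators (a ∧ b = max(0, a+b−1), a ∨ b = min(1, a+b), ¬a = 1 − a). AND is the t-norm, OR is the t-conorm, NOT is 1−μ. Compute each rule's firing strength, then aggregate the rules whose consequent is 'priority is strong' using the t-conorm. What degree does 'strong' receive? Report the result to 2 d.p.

R1: empty=0.38, moderate=0.74; AND[max(0, a+b−1)] → w = 0.12
R2: moderate=0.74, half=0.23; AND[max(0, a+b−1)] → w = 0.00
R3: mid=0.56, moderate=0.74, empty=0.38; AND[max(0, a+b−1)] → w = 0.00
R4: near=0.64, half=0.23; AND[max(0, a+b−1)] → w = 0.00
R5: far=0.38 → w = 0.38
Rules with consequent 'strong': {R1, R3} → strengths 0.12, 0.00
Aggregate via t-conorm [min(1, a+b)]: 0.12

0.12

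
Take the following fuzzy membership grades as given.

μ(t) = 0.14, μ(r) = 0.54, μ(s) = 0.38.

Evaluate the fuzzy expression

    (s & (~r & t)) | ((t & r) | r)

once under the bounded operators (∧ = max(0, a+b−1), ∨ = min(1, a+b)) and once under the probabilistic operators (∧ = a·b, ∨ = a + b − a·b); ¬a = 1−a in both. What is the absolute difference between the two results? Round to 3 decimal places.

Under bounded:
  ~r = 1 − 0.54 = 0.46
  ~r & t = max(0, a+b−1) on (0.46, 0.14) = 0.00
  s & (~r & t) = max(0, a+b−1) on (0.38, 0.00) = 0.00
  t & r = max(0, a+b−1) on (0.14, 0.54) = 0.00
  (t & r) | r = min(1, a+b) on (0.00, 0.54) = 0.54
  (s & (~r & t)) | ((t & r) | r) = min(1, a+b) on (0.00, 0.54) = 0.54
  → value = 0.5400
Under probabilistic:
  ~r = 1 − 0.5400 = 0.4600
  ~r & t = a·b on (0.4600, 0.1400) = 0.0644
  s & (~r & t) = a·b on (0.3800, 0.0644) = 0.0245
  t & r = a·b on (0.1400, 0.5400) = 0.0756
  (t & r) | r = a + b − a·b on (0.0756, 0.5400) = 0.5748
  (s & (~r & t)) | ((t & r) | r) = a + b − a·b on (0.0245, 0.5748) = 0.5852
  → value = 0.5852
|0.5400 − 0.5852| = 0.045

0.045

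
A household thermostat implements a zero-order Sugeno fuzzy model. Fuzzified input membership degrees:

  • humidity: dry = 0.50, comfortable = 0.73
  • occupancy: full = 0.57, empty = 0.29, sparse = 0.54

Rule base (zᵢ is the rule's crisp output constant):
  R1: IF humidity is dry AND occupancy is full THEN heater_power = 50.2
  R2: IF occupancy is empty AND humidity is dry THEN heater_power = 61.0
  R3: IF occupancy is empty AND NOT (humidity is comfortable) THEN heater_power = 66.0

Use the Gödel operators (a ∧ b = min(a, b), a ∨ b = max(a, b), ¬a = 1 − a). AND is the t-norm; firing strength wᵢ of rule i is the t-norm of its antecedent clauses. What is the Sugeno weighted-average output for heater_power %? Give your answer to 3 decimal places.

57.179

R1 (z=50.2): dry=0.50, full=0.57; AND[min(a, b)] → w = 0.50
R2 (z=61.0): empty=0.29, dry=0.50; AND[min(a, b)] → w = 0.29
R3 (z=66.0): empty=0.29, ¬comfortable=1−0.73=0.27; AND[min(a, b)] → w = 0.27
Weighted average = (0.50·50.2 + 0.29·61.0 + 0.27·66.0) / (0.50 + 0.29 + 0.27)
  = 60.6100 / 1.0600 = 57.179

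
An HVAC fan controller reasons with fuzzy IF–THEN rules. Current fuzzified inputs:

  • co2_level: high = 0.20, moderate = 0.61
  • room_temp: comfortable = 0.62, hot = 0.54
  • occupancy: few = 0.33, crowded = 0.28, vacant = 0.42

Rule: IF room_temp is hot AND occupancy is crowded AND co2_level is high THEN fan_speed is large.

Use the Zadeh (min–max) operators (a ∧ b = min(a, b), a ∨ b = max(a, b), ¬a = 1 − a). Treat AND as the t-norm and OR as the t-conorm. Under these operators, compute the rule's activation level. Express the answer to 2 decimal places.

firing strength: hot=0.54, crowded=0.28, high=0.20; AND[min(a, b)] → w = 0.20

0.20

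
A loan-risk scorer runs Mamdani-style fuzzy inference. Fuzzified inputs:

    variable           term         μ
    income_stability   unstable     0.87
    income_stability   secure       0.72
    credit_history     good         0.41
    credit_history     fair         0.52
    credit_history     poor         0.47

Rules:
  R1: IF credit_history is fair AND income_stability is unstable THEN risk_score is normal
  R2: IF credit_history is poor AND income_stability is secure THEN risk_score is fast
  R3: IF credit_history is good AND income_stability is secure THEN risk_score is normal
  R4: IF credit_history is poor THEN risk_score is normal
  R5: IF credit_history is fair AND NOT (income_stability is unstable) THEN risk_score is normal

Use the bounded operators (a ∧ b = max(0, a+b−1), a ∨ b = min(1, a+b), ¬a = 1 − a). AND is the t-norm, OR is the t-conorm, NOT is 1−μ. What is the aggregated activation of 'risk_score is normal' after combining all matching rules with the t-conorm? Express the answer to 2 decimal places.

0.99

R1: fair=0.52, unstable=0.87; AND[max(0, a+b−1)] → w = 0.39
R2: poor=0.47, secure=0.72; AND[max(0, a+b−1)] → w = 0.19
R3: good=0.41, secure=0.72; AND[max(0, a+b−1)] → w = 0.13
R4: poor=0.47 → w = 0.47
R5: fair=0.52, ¬unstable=1−0.87=0.13; AND[max(0, a+b−1)] → w = 0.00
Rules with consequent 'normal': {R1, R3, R4, R5} → strengths 0.39, 0.13, 0.47, 0.00
Aggregate via t-conorm [min(1, a+b)]: 0.99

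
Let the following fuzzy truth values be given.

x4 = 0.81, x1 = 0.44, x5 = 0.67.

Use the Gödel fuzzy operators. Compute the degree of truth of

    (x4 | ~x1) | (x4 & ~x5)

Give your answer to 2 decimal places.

~x1 = 1 − 0.44 = 0.56
x4 | ~x1 = max(a, b) on (0.81, 0.56) = 0.81
~x5 = 1 − 0.67 = 0.33
x4 & ~x5 = min(a, b) on (0.81, 0.33) = 0.33
(x4 | ~x1) | (x4 & ~x5) = max(a, b) on (0.81, 0.33) = 0.81

0.81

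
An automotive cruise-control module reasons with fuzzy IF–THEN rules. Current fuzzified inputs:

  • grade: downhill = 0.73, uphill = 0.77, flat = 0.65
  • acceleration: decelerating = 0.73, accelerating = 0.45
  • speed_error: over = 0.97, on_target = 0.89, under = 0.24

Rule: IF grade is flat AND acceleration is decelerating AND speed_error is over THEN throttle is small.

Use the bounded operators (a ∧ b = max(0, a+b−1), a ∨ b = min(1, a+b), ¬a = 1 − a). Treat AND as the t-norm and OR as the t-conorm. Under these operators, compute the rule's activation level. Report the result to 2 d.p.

firing strength: flat=0.65, decelerating=0.73, over=0.97; AND[max(0, a+b−1)] → w = 0.35

0.35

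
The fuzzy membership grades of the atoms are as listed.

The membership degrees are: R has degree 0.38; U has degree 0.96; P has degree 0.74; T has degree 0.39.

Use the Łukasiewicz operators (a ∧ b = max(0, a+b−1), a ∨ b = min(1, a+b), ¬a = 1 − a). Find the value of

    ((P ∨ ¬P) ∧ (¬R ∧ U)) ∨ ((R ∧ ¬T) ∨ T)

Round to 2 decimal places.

0.97

¬P = 1 − 0.74 = 0.26
P ∨ ¬P = min(1, a+b) on (0.74, 0.26) = 1.00
¬R = 1 − 0.38 = 0.62
¬R ∧ U = max(0, a+b−1) on (0.62, 0.96) = 0.58
(P ∨ ¬P) ∧ (¬R ∧ U) = max(0, a+b−1) on (1.00, 0.58) = 0.58
¬T = 1 − 0.39 = 0.61
R ∧ ¬T = max(0, a+b−1) on (0.38, 0.61) = 0.00
(R ∧ ¬T) ∨ T = min(1, a+b) on (0.00, 0.39) = 0.39
((P ∨ ¬P) ∧ (¬R ∧ U)) ∨ ((R ∧ ¬T) ∨ T) = min(1, a+b) on (0.58, 0.39) = 0.97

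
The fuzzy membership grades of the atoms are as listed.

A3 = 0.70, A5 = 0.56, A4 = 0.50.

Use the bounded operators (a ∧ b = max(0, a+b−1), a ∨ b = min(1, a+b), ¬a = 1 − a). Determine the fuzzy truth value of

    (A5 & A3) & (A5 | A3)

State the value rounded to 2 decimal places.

0.26

A5 & A3 = max(0, a+b−1) on (0.56, 0.70) = 0.26
A5 | A3 = min(1, a+b) on (0.56, 0.70) = 1.00
(A5 & A3) & (A5 | A3) = max(0, a+b−1) on (0.26, 1.00) = 0.26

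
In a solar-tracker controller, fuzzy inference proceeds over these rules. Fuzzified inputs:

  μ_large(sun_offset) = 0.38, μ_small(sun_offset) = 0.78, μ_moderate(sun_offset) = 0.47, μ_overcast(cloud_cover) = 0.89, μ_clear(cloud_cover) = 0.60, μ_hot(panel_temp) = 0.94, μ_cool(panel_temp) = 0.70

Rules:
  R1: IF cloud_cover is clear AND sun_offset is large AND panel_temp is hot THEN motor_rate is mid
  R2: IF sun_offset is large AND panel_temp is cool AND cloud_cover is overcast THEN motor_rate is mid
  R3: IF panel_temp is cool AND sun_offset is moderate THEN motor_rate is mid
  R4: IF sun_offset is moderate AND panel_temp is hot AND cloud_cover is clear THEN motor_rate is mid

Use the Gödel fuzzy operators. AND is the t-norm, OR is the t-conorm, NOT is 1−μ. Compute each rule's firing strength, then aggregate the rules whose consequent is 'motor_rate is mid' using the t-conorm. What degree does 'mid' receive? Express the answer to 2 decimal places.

0.47

R1: clear=0.60, large=0.38, hot=0.94; AND[min(a, b)] → w = 0.38
R2: large=0.38, cool=0.70, overcast=0.89; AND[min(a, b)] → w = 0.38
R3: cool=0.70, moderate=0.47; AND[min(a, b)] → w = 0.47
R4: moderate=0.47, hot=0.94, clear=0.60; AND[min(a, b)] → w = 0.47
Rules with consequent 'mid': {R1, R2, R3, R4} → strengths 0.38, 0.38, 0.47, 0.47
Aggregate via t-conorm [max(a, b)]: 0.47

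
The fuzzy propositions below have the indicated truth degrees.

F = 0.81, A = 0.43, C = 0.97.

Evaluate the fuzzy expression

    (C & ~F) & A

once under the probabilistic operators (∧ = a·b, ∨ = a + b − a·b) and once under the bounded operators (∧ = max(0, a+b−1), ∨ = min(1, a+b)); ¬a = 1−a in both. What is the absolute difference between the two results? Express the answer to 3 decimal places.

0.079

Under probabilistic:
  ~F = 1 − 0.8100 = 0.1900
  C & ~F = a·b on (0.9700, 0.1900) = 0.1843
  (C & ~F) & A = a·b on (0.1843, 0.4300) = 0.0792
  → value = 0.0792
Under bounded:
  ~F = 1 − 0.81 = 0.19
  C & ~F = max(0, a+b−1) on (0.97, 0.19) = 0.16
  (C & ~F) & A = max(0, a+b−1) on (0.16, 0.43) = 0.00
  → value = 0.0000
|0.0792 − 0.0000| = 0.079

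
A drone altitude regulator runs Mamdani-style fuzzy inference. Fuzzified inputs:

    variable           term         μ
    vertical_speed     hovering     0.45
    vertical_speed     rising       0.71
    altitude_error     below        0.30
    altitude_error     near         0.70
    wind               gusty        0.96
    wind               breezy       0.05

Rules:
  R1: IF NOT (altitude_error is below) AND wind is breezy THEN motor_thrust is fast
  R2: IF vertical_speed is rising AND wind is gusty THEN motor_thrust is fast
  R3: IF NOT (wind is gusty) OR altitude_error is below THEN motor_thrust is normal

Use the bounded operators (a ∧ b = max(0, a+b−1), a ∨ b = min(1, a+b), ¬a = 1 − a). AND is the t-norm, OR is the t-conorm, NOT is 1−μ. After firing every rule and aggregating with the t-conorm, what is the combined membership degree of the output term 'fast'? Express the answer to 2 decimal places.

R1: ¬below=1−0.30=0.70, breezy=0.05; AND[max(0, a+b−1)] → w = 0.00
R2: rising=0.71, gusty=0.96; AND[max(0, a+b−1)] → w = 0.67
R3: ¬gusty=1−0.96=0.04, below=0.30; OR[min(1, a+b)] → w = 0.34
Rules with consequent 'fast': {R1, R2} → strengths 0.00, 0.67
Aggregate via t-conorm [min(1, a+b)]: 0.67

0.67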